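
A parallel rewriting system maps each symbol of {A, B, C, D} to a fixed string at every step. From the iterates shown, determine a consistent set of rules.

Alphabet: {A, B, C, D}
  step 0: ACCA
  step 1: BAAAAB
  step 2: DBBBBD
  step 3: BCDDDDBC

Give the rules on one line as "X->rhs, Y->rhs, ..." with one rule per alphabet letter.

  step 2 ⇒ step 3: DBBBBD ⇒ BC·D·D·D·D·BC
    B ↦ D
    D ↦ BC
  step 0 ⇒ step 1: ACCA ⇒ B·AA·AA·B
    A ↦ B
  step 0 ⇒ step 1: ACCA ⇒ B·AA·AA·B
    C ↦ AA

A->B, B->D, C->AA, D->BC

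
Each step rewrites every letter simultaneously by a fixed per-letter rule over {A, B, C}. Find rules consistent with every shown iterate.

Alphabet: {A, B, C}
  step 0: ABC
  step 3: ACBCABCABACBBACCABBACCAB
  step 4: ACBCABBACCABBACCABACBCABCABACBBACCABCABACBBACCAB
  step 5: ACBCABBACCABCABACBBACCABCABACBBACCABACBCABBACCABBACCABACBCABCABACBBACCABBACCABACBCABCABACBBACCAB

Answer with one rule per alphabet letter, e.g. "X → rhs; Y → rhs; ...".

  step 4 ⇒ step 5: ACBCABBACCABBACCABACBCABCABACBBACCABCABACBBACCAB ⇒ AC·B·CAB·B·AC·CAB·CAB·AC·B·B·AC·CAB·CAB·AC·B·B·AC·CAB·AC·B·CAB·B·AC·CAB·B·AC·CAB·AC·B·CAB·CAB·AC·B·B·AC·CAB·B·AC·CAB·AC·B·CAB·CAB·AC·B·B·AC·CAB
    A ↦ AC
    B ↦ CAB
    C ↦ B

A->AC, B->CAB, C->B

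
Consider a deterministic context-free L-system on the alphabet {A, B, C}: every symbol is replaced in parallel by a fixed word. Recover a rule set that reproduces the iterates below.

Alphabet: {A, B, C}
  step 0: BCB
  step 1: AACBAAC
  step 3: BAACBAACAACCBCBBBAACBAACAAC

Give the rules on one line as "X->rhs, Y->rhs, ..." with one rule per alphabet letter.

  step 0 ⇒ step 1: BCB ⇒ AAC·B·AAC
    B ↦ AAC
    C ↦ B
    A ↦ CB  (constrained at step 1)

A->CB, B->AAC, C->B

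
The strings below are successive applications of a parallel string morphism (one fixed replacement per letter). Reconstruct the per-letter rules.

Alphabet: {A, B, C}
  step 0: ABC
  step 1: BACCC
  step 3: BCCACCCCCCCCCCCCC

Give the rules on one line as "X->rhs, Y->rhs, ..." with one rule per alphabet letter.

  step 0 ⇒ step 1: ABC ⇒ B·AC·CC
    A ↦ B
    B ↦ AC
    C ↦ CC

A->B, B->AC, C->CC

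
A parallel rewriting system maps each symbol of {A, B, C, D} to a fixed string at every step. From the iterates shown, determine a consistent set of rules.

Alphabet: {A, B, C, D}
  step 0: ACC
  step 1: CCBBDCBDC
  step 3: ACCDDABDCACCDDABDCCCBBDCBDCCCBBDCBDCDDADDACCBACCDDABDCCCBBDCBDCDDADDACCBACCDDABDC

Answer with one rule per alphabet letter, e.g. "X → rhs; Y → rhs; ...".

  step 0 ⇒ step 1: ACC ⇒ CCB·BDC·BDC
    A ↦ CCB
    C ↦ BDC
    B ↦ ACC  (constrained at step 1)
    D ↦ DDA  (constrained at step 1)

A->CCB, B->ACC, C->BDC, D->DDA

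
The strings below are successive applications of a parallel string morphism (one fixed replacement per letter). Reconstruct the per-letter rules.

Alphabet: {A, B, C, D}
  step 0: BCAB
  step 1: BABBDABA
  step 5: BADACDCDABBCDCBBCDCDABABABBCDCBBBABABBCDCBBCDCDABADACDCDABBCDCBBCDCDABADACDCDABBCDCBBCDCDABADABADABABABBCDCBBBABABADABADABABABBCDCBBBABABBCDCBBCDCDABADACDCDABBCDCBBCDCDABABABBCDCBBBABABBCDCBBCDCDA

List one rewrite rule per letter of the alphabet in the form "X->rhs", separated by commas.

A->DA, B->BA, C->BB, D->CDC

  step 0 ⇒ step 1: BCAB ⇒ BA·BB·DA·BA
    A ↦ DA
    B ↦ BA
    C ↦ BB
    D ↦ CDC  (constrained at step 1)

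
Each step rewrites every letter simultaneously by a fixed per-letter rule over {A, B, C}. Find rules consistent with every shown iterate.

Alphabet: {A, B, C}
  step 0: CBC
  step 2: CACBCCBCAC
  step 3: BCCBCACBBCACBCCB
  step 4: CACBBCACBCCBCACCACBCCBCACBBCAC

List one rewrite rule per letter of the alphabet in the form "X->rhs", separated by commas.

A->CC, B->CAC, C->B

  step 3 ⇒ step 4: BCCBCACBBCACBCCB ⇒ CAC·B·B·CAC·B·CC·B·CAC·CAC·B·CC·B·CAC·B·B·CAC
    A ↦ CC
    B ↦ CAC
    C ↦ B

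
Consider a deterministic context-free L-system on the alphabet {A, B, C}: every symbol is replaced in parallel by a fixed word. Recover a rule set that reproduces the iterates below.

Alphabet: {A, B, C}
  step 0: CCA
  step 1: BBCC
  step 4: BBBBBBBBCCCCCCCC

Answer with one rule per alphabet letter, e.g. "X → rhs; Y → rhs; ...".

A->CC, B->AA, C->B

  step 0 ⇒ step 1: CCA ⇒ B·B·CC
    A ↦ CC
    C ↦ B
    B ↦ AA  (constrained at step 1)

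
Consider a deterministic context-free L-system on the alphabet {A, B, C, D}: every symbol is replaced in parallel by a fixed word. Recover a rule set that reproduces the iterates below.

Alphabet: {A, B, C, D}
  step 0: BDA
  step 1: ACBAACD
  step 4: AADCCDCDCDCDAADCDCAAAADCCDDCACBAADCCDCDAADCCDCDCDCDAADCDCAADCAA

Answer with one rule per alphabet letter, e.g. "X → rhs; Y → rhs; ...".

A->CD, B->ACB, C->DC, D->AA

  step 0 ⇒ step 1: BDA ⇒ ACB·AA·CD
    A ↦ CD
    B ↦ ACB
    D ↦ AA
    C ↦ DC  (constrained at step 1)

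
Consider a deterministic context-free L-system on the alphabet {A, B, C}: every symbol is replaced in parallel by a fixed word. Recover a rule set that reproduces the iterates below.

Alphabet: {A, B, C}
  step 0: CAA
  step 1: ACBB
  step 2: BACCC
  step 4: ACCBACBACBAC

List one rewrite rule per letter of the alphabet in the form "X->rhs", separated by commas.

A->B, B->C, C->AC

  step 1 ⇒ step 2: ACBB ⇒ B·AC·C·C
    A ↦ B
    B ↦ C
    C ↦ AC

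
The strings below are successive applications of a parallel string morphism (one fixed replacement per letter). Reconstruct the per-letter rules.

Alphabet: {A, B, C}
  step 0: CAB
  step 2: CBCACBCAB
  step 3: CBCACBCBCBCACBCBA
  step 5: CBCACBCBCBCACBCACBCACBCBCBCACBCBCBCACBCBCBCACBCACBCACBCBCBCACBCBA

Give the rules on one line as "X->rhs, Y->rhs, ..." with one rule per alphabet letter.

  step 2 ⇒ step 3: CBCACBCAB ⇒ CBC·A·CBC·B·CBC·A·CBC·B·A
    A ↦ B
    B ↦ A
    C ↦ CBC

A->B, B->A, C->CBC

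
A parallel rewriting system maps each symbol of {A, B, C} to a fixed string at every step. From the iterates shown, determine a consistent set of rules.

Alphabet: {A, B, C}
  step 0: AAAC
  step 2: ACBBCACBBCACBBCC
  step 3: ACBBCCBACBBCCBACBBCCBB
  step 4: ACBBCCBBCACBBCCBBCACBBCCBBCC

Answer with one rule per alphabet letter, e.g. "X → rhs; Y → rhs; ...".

  step 3 ⇒ step 4: ACBBCCBACBBCCBACBBCCBB ⇒ ACB·B·C·C·B·B·C·ACB·B·C·C·B·B·C·ACB·B·C·C·B·B·C·C
    A ↦ ACB
    B ↦ C
    C ↦ B

A->ACB, B->C, C->B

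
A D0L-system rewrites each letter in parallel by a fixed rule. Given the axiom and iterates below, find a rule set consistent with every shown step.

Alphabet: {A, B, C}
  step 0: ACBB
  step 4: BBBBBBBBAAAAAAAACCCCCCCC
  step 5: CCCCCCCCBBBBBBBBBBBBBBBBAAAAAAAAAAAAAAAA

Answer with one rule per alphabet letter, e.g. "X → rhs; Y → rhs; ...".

A->BB, B->C, C->AA

  step 4 ⇒ step 5: BBBBBBBBAAAAAAAACCCCCCCC ⇒ C·C·C·C·C·C·C·C·BB·BB·BB·BB·BB·BB·BB·BB·AA·AA·AA·AA·AA·AA·AA·AA
    A ↦ BB
    B ↦ C
    C ↦ AA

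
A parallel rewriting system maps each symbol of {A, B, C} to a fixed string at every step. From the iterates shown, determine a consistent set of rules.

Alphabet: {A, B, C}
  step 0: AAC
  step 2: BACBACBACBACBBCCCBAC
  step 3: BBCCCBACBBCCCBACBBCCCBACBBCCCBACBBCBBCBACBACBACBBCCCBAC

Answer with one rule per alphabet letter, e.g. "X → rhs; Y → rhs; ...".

A->CC, B->BBC, C->BAC

  step 2 ⇒ step 3: BACBACBACBACBBCCCBAC ⇒ BBC·CC·BAC·BBC·CC·BAC·BBC·CC·BAC·BBC·CC·BAC·BBC·BBC·BAC·BAC·BAC·BBC·CC·BAC
    A ↦ CC
    B ↦ BBC
    C ↦ BAC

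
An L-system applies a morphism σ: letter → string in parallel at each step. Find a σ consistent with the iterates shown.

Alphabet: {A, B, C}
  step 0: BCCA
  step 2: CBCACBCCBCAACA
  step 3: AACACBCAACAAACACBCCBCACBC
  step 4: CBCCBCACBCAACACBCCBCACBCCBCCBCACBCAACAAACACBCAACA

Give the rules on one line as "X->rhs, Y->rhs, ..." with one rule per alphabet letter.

  step 3 ⇒ step 4: AACACBCAACAAACACBCCBCACBC ⇒ CBC·CBC·A·CBC·A·AC·A·CBC·CBC·A·CBC·CBC·CBC·A·CBC·A·AC·A·A·AC·A·CBC·A·AC·A
    A ↦ CBC
    B ↦ AC
    C ↦ A

A->CBC, B->AC, C->A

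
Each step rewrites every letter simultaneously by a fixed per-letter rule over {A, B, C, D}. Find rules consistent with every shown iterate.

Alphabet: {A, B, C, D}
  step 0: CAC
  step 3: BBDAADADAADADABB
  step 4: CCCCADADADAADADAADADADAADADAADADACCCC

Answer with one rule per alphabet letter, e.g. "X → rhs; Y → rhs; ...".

  step 3 ⇒ step 4: BBDAADADAADADABB ⇒ CC·CC·ADA·DA·DA·ADA·DA·ADA·DA·DA·ADA·DA·ADA·DA·CC·CC
    A ↦ DA
    B ↦ CC
    D ↦ ADA
    C ↦ B  (constrained at step 0)

A->DA, B->CC, C->B, D->ADA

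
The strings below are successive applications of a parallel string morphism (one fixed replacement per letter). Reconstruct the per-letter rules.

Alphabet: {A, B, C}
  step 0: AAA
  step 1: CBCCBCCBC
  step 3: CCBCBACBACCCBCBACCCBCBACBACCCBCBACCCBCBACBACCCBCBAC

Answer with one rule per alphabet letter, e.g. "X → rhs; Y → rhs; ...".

  step 0 ⇒ step 1: AAA ⇒ CBC·CBC·CBC
    A ↦ CBC
    B ↦ C  (constrained at step 1)
    C ↦ BAC  (constrained at step 1)

A->CBC, B->C, C->BAC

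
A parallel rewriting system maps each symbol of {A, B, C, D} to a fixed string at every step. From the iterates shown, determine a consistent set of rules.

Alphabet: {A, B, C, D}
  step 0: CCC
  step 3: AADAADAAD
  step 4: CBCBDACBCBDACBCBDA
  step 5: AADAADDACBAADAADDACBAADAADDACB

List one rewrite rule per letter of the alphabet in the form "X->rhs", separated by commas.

  step 4 ⇒ step 5: CBCBDACBCBDACBCBDA ⇒ A·AD·A·AD·DA·CB·A·AD·A·AD·DA·CB·A·AD·A·AD·DA·CB
    A ↦ CB
    B ↦ AD
    C ↦ A
    D ↦ DA

A->CB, B->AD, C->A, D->DA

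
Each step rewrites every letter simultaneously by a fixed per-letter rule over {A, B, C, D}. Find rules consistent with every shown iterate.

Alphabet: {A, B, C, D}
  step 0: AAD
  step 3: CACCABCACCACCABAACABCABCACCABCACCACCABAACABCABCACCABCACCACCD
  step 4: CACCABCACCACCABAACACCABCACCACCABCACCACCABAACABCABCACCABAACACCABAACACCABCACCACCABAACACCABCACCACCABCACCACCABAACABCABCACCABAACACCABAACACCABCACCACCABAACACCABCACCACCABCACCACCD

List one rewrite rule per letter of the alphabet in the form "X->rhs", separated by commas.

  step 3 ⇒ step 4: CACCABCACCACCABAACABCABCACCABCACCACCABAACABCABCACCABCACCACCD ⇒ CAC·CAB·CAC·CAC·CAB·AA·CAC·CAB·CAC·CAC·CAB·CAC·CAC·CAB·AA·CAB·CAB·CAC·CAB·AA·CAC·CAB·AA·CAC·CAB·CAC·CAC·CAB·AA·CAC·CAB·CAC·CAC·CAB·CAC·CAC·CAB·AA·CAB·CAB·CAC·CAB·AA·CAC·CAB·AA·CAC·CAB·CAC·CAC·CAB·AA·CAC·CAB·CAC·CAC·CAB·CAC·CAC·CD
    A ↦ CAB
    B ↦ AA
    C ↦ CAC
    D ↦ CD

A->CAB, B->AA, C->CAC, D->CD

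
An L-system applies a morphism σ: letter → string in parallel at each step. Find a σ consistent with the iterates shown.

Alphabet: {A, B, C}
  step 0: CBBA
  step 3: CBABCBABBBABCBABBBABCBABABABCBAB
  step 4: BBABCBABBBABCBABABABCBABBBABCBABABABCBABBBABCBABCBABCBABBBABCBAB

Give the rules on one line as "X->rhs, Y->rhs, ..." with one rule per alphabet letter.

  step 3 ⇒ step 4: CBABCBABBBABCBABBBABCBABABABCBAB ⇒ BB·AB·CB·AB·BB·AB·CB·AB·AB·AB·CB·AB·BB·AB·CB·AB·AB·AB·CB·AB·BB·AB·CB·AB·CB·AB·CB·AB·BB·AB·CB·AB
    A ↦ CB
    B ↦ AB
    C ↦ BB

A->CB, B->AB, C->BB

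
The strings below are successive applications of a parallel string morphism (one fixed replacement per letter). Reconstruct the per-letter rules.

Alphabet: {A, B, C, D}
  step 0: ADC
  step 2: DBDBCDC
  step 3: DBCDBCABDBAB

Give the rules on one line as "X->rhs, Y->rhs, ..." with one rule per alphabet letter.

  step 2 ⇒ step 3: DBDBCDC ⇒ DB·C·DB·C·AB·DB·AB
    B ↦ C
    C ↦ AB
    D ↦ DB
    A ↦ D  (constrained at step 0)

A->D, B->C, C->AB, D->DB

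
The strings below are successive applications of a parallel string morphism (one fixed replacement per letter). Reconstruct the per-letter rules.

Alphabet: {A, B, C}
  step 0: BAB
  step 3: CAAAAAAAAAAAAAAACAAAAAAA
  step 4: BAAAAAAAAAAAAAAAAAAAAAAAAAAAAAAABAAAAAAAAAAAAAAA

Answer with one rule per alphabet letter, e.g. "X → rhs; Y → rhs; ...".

  step 3 ⇒ step 4: CAAAAAAAAAAAAAAACAAAAAAA ⇒ BA·AA·AA·AA·AA·AA·AA·AA·AA·AA·AA·AA·AA·AA·AA·AA·BA·AA·AA·AA·AA·AA·AA·AA
    A ↦ AA
    C ↦ BA
    B ↦ CA  (constrained at step 0)

A->AA, B->CA, C->BA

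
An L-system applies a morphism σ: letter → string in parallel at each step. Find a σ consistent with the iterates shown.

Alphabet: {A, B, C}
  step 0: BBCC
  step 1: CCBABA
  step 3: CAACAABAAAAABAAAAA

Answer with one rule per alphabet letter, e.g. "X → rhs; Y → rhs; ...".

  step 0 ⇒ step 1: BBCC ⇒ C·C·BA·BA
    B ↦ C
    C ↦ BA
    A ↦ AA  (constrained at step 1)

A->AA, B->C, C->BA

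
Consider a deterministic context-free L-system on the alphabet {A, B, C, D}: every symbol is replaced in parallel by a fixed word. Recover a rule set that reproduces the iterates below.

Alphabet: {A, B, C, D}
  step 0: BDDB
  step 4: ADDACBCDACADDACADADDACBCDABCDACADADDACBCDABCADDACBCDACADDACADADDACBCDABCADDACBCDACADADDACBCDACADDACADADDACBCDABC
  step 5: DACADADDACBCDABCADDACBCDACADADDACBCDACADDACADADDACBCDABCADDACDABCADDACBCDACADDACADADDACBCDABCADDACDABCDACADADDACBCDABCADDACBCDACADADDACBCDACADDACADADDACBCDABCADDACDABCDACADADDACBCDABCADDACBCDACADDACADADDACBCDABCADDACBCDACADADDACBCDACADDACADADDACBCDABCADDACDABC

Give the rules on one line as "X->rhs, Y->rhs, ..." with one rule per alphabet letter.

  step 4 ⇒ step 5: ADDACBCDACADDACADADDACBCDABCDACADADDACBCDABCADDACBCDACADDACADADDACBCDABCADDACBCDACADADDACBCDACADDACADADDACBCDABC ⇒ DAC·AD·AD·DAC·BC·DA·BC·AD·DAC·BC·DAC·AD·AD·DAC·BC·DAC·AD·DAC·AD·AD·DAC·BC·DA·BC·AD·DAC·DA·BC·AD·DAC·BC·DAC·AD·DAC·AD·AD·DAC·BC·DA·BC·AD·DAC·DA·BC·DAC·AD·AD·DAC·BC·DA·BC·AD·DAC·BC·DAC·AD·AD·DAC·BC·DAC·AD·DAC·AD·AD·DAC·BC·DA·BC·AD·DAC·DA·BC·DAC·AD·AD·DAC·BC·DA·BC·AD·DAC·BC·DAC·AD·DAC·AD·AD·DAC·BC·DA·BC·AD·DAC·BC·DAC·AD·AD·DAC·BC·DAC·AD·DAC·AD·AD·DAC·BC·DA·BC·AD·DAC·DA·BC
    A ↦ DAC
    B ↦ DA
    C ↦ BC
    D ↦ AD

A->DAC, B->DA, C->BC, D->AD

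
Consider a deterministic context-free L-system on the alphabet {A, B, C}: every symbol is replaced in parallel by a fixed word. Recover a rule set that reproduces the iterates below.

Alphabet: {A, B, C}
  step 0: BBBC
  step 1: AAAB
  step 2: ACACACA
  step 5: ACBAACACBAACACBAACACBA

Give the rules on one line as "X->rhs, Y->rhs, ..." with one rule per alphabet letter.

  step 1 ⇒ step 2: AAAB ⇒ AC·AC·AC·A
    A ↦ AC
    B ↦ A
  step 0 ⇒ step 1: BBBC ⇒ A·A·A·B
    C ↦ B

A->AC, B->A, C->B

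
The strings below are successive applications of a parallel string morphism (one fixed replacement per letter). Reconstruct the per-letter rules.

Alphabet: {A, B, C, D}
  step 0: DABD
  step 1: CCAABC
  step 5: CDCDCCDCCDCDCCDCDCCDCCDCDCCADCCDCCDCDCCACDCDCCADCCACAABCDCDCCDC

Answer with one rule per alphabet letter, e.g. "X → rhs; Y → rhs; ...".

  step 0 ⇒ step 1: DABD ⇒ C·CA·AB·C
    A ↦ CA
    B ↦ AB
    D ↦ C
    C ↦ DC  (constrained at step 1)

A->CA, B->AB, C->DC, D->C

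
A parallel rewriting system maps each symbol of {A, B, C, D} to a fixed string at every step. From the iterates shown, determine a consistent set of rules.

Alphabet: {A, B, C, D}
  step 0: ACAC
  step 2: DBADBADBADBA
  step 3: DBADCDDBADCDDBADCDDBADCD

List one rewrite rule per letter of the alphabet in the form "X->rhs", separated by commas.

  step 2 ⇒ step 3: DBADBADBADBA ⇒ DBA·DC·D·DBA·DC·D·DBA·DC·D·DBA·DC·D
    A ↦ D
    B ↦ DC
    D ↦ DBA
    C ↦ D  (constrained at step 0)

A->D, B->DC, C->D, D->DBA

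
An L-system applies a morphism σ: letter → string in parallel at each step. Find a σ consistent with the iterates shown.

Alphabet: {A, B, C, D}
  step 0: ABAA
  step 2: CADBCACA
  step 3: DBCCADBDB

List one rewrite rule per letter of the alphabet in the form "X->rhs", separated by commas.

A->B, B->CA, C->D, D->C

  step 2 ⇒ step 3: CADBCACA ⇒ D·B·C·CA·D·B·D·B
    A ↦ B
    B ↦ CA
    C ↦ D
    D ↦ C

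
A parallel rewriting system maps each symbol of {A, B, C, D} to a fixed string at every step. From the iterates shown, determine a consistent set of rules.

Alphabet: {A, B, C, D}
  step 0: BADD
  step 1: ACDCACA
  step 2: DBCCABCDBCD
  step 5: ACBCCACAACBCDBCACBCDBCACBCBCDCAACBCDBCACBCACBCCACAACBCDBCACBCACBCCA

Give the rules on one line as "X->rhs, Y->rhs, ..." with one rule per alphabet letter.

  step 1 ⇒ step 2: ACDCACA ⇒ D·BC·CA·BC·D·BC·D
    A ↦ D
    C ↦ BC
    D ↦ CA
  step 0 ⇒ step 1: BADD ⇒ AC·D·CA·CA
    B ↦ AC

A->D, B->AC, C->BC, D->CA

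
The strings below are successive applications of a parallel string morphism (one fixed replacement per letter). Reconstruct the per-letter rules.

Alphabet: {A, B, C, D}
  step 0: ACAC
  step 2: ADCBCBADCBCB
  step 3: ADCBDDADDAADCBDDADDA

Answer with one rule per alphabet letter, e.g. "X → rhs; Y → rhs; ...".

A->AD, B->DA, C->D, D->CB

  step 2 ⇒ step 3: ADCBCBADCBCB ⇒ AD·CB·D·DA·D·DA·AD·CB·D·DA·D·DA
    A ↦ AD
    B ↦ DA
    C ↦ D
    D ↦ CB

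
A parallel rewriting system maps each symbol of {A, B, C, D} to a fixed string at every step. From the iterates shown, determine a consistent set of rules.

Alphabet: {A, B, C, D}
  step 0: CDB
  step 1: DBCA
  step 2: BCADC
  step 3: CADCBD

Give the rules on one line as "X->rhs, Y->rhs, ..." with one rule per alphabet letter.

A->C, B->CA, C->D, D->B

  step 2 ⇒ step 3: BCADC ⇒ CA·D·C·B·D
    A ↦ C
    B ↦ CA
    C ↦ D
    D ↦ B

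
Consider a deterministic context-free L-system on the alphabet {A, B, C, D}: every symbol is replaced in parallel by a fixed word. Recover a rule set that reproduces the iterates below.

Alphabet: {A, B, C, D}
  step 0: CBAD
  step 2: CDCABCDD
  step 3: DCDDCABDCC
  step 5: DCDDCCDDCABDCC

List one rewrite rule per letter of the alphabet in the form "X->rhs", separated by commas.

A->DC, B->AB, C->D, D->C

  step 2 ⇒ step 3: CDCABCDD ⇒ D·C·D·DC·AB·D·C·C
    A ↦ DC
    B ↦ AB
    C ↦ D
    D ↦ C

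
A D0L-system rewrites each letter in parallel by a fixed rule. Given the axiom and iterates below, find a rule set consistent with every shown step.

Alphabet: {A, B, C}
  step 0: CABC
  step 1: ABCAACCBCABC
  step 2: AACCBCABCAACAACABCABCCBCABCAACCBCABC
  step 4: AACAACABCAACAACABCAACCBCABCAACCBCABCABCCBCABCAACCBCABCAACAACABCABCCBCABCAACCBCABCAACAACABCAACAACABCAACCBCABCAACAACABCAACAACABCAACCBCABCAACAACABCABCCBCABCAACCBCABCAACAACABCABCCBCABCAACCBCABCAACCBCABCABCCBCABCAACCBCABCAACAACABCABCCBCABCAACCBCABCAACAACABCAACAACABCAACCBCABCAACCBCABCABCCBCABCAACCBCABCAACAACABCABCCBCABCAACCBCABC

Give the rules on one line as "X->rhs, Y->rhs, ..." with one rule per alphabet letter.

  step 1 ⇒ step 2: ABCAACCBCABC ⇒ AAC·CBC·ABC·AAC·AAC·ABC·ABC·CBC·ABC·AAC·CBC·ABC
    A ↦ AAC
    B ↦ CBC
    C ↦ ABC

A->AAC, B->CBC, C->ABC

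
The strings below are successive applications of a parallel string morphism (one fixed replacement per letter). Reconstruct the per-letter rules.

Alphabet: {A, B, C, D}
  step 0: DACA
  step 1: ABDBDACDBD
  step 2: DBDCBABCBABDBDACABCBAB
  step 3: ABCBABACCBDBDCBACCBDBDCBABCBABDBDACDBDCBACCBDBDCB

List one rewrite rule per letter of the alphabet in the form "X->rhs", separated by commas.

A->DBD, B->CB, C->AC, D->AB

  step 2 ⇒ step 3: DBDCBABCBABDBDACABCBAB ⇒ AB·CB·AB·AC·CB·DBD·CB·AC·CB·DBD·CB·AB·CB·AB·DBD·AC·DBD·CB·AC·CB·DBD·CB
    A ↦ DBD
    B ↦ CB
    C ↦ AC
    D ↦ AB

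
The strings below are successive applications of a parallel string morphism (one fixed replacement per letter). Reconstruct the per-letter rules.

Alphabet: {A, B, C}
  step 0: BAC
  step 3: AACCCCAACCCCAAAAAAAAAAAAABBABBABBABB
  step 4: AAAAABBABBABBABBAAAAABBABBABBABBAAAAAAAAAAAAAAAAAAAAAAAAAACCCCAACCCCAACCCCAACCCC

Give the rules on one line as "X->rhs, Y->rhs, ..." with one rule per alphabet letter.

A->AA, B->CC, C->ABB

  step 3 ⇒ step 4: AACCCCAACCCCAAAAAAAAAAAAABBABBABBABB ⇒ AA·AA·ABB·ABB·ABB·ABB·AA·AA·ABB·ABB·ABB·ABB·AA·AA·AA·AA·AA·AA·AA·AA·AA·AA·AA·AA·AA·CC·CC·AA·CC·CC·AA·CC·CC·AA·CC·CC
    A ↦ AA
    B ↦ CC
    C ↦ ABB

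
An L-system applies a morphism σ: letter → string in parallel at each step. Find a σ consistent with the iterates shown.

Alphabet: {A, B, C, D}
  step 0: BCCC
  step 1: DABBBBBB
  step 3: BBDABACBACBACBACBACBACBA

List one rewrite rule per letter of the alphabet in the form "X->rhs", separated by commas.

A->BA, B->DA, C->BB, D->C

  step 0 ⇒ step 1: BCCC ⇒ DA·BB·BB·BB
    B ↦ DA
    C ↦ BB
    A ↦ BA  (constrained at step 1)
    D ↦ C  (constrained at step 1)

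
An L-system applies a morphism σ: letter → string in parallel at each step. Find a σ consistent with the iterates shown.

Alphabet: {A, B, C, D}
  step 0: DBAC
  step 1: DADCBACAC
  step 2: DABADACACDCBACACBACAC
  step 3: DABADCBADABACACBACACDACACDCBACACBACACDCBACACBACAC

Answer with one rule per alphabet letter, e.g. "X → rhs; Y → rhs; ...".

A->BA, B->DC, C->CAC, D->DA

  step 2 ⇒ step 3: DABADACACDCBACACBACAC ⇒ DA·BA·DC·BA·DA·BA·CAC·BA·CAC·DA·CAC·DC·BA·CAC·BA·CAC·DC·BA·CAC·BA·CAC
    A ↦ BA
    B ↦ DC
    C ↦ CAC
    D ↦ DA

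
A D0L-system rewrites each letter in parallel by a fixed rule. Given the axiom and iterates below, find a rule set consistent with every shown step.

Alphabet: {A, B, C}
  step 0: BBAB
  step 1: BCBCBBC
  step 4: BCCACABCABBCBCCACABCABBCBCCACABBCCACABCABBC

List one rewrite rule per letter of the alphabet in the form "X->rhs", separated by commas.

A->B, B->BC, C->CA

  step 0 ⇒ step 1: BBAB ⇒ BC·BC·B·BC
    A ↦ B
    B ↦ BC
    C ↦ CA  (constrained at step 1)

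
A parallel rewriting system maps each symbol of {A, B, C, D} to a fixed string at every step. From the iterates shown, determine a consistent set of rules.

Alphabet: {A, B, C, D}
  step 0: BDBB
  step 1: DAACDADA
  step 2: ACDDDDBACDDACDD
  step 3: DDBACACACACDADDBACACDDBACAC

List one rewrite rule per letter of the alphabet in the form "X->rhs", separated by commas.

A->DD, B->DA, C->B, D->AC

  step 2 ⇒ step 3: ACDDDDBACDDACDD ⇒ DD·B·AC·AC·AC·AC·DA·DD·B·AC·AC·DD·B·AC·AC
    A ↦ DD
    B ↦ DA
    C ↦ B
    D ↦ AC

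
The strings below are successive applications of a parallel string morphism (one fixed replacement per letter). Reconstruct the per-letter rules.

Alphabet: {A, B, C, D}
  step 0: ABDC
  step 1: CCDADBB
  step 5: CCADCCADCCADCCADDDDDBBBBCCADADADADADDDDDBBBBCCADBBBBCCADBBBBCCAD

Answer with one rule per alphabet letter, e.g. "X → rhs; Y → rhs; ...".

  step 0 ⇒ step 1: ABDC ⇒ CC·D·AD·BB
    A ↦ CC
    B ↦ D
    C ↦ BB
    D ↦ AD

A->CC, B->D, C->BB, D->AD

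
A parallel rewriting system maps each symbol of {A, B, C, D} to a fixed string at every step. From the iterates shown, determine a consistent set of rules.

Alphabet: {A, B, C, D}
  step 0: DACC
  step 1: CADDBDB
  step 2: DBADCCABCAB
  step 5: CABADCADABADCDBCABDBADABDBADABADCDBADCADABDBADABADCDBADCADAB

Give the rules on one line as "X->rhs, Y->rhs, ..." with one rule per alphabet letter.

  step 1 ⇒ step 2: CADDBDB ⇒ DB·AD·C·C·AB·C·AB
    A ↦ AD
    B ↦ AB
    C ↦ DB
    D ↦ C

A->AD, B->AB, C->DB, D->C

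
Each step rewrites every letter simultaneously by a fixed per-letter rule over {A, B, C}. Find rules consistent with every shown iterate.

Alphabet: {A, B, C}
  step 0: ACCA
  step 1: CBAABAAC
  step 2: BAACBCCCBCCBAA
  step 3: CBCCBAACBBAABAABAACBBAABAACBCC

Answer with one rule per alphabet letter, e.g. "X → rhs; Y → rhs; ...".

  step 2 ⇒ step 3: BAACBCCCBCCBAA ⇒ CB·C·C·BAA·CB·BAA·BAA·BAA·CB·BAA·BAA·CB·C·C
    A ↦ C
    B ↦ CB
    C ↦ BAA

A->C, B->CB, C->BAA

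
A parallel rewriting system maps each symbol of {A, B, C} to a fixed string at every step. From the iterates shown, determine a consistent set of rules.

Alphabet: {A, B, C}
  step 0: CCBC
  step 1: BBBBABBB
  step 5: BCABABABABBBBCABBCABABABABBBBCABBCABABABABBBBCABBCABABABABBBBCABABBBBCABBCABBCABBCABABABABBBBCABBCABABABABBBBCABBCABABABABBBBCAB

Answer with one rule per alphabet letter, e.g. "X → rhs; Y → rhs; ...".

A->BC, B->AB, C->BB

  step 0 ⇒ step 1: CCBC ⇒ BB·BB·AB·BB
    B ↦ AB
    C ↦ BB
    A ↦ BC  (constrained at step 1)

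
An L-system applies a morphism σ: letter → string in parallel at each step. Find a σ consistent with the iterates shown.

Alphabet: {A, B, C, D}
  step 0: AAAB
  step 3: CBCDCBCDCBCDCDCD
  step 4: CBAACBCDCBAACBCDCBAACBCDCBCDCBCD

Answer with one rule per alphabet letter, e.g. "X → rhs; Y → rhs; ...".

  step 3 ⇒ step 4: CBCDCBCDCBCDCDCD ⇒ CB·AA·CB·CD·CB·AA·CB·CD·CB·AA·CB·CD·CB·CD·CB·CD
    B ↦ AA
    C ↦ CB
    D ↦ CD
    A ↦ D  (constrained at step 0)

A->D, B->AA, C->CB, D->CD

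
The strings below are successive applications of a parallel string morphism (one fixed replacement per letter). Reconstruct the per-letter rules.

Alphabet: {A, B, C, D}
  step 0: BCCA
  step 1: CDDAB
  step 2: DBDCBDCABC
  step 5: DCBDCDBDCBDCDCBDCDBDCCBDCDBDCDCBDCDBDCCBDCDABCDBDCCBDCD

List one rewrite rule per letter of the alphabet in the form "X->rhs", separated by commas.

  step 1 ⇒ step 2: CDDAB ⇒ D·BDC·BDC·AB·C
    A ↦ AB
    B ↦ C
    C ↦ D
    D ↦ BDC

A->AB, B->C, C->D, D->BDC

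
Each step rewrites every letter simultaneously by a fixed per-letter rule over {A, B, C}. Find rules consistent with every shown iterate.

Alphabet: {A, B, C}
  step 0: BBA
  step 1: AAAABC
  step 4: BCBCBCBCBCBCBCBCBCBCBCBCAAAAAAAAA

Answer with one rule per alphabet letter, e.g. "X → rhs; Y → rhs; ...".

A->BC, B->AA, C->A

  step 0 ⇒ step 1: BBA ⇒ AA·AA·BC
    A ↦ BC
    B ↦ AA
    C ↦ A  (constrained at step 1)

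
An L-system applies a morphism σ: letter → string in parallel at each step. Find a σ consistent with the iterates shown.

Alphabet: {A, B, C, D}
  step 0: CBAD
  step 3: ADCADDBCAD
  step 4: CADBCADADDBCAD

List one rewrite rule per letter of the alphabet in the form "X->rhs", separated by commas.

A->C, B->D, C->B, D->AD

  step 3 ⇒ step 4: ADCADDBCAD ⇒ C·AD·B·C·AD·AD·D·B·C·AD
    A ↦ C
    B ↦ D
    C ↦ B
    D ↦ AD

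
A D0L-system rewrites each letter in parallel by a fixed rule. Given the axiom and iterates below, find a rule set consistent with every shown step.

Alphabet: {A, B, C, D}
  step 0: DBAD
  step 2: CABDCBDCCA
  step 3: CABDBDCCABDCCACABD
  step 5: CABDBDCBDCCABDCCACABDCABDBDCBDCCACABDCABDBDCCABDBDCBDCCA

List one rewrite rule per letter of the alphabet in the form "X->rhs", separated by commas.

A->BD, B->BD, C->CA, D->C

  step 2 ⇒ step 3: CABDCBDCCA ⇒ CA·BD·BD·C·CA·BD·C·CA·CA·BD
    A ↦ BD
    B ↦ BD
    C ↦ CA
    D ↦ C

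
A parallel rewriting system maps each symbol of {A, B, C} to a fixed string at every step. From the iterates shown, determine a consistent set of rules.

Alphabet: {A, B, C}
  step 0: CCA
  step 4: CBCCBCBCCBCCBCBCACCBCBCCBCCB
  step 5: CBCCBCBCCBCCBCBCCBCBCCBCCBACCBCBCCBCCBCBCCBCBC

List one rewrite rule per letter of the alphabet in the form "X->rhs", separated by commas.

A->AC, B->C, C->CB

  step 4 ⇒ step 5: CBCCBCBCCBCCBCBCACCBCBCCBCCB ⇒ CB·C·CB·CB·C·CB·C·CB·CB·C·CB·CB·C·CB·C·CB·AC·CB·CB·C·CB·C·CB·CB·C·CB·CB·C
    A ↦ AC
    B ↦ C
    C ↦ CB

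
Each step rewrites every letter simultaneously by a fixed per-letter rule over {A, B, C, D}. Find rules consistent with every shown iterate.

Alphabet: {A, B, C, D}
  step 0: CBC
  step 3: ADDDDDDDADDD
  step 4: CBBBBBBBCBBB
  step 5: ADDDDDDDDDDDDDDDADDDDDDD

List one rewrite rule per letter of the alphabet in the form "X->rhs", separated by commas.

  step 4 ⇒ step 5: CBBBBBBBCBBB ⇒ AD·DD·DD·DD·DD·DD·DD·DD·AD·DD·DD·DD
    B ↦ DD
    C ↦ AD
  step 3 ⇒ step 4: ADDDDDDDADDD ⇒ C·B·B·B·B·B·B·B·C·B·B·B
    A ↦ C
  step 3 ⇒ step 4: ADDDDDDDADDD ⇒ C·B·B·B·B·B·B·B·C·B·B·B
    D ↦ B

A->C, B->DD, C->AD, D->B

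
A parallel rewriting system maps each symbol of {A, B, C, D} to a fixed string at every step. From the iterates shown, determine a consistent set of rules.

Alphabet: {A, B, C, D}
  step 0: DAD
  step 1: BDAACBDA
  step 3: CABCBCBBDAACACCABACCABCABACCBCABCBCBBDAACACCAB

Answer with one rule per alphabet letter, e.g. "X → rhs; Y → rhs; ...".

  step 0 ⇒ step 1: DAD ⇒ BDA·AC·BDA
    A ↦ AC
    D ↦ BDA
    B ↦ CB  (constrained at step 1)
    C ↦ CAB  (constrained at step 1)

A->AC, B->CB, C->CAB, D->BDA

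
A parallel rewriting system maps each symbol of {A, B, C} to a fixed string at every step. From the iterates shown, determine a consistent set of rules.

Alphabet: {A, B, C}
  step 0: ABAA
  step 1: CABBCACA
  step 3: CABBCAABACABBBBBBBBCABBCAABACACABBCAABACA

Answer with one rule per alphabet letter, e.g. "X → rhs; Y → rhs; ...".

A->CA, B->BB, C->ABA

  step 0 ⇒ step 1: ABAA ⇒ CA·BB·CA·CA
    A ↦ CA
    B ↦ BB
    C ↦ ABA  (constrained at step 1)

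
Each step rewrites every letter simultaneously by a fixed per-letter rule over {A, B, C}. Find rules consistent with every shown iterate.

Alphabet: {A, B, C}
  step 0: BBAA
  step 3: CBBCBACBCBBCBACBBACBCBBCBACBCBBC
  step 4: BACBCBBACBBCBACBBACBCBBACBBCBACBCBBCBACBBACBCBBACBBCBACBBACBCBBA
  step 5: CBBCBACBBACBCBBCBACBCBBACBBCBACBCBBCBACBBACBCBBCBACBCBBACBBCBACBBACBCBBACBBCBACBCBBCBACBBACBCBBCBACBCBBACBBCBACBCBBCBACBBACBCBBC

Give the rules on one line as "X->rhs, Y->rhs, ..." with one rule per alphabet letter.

  step 4 ⇒ step 5: BACBCBBACBBCBACBBACBCBBACBBCBACBCBBCBACBBACBCBBACBBCBACBBACBCBBA ⇒ CB·BC·BA·CB·BA·CB·CB·BC·BA·CB·CB·BA·CB·BC·BA·CB·CB·BC·BA·CB·BA·CB·CB·BC·BA·CB·CB·BA·CB·BC·BA·CB·BA·CB·CB·BA·CB·BC·BA·CB·CB·BC·BA·CB·BA·CB·CB·BC·BA·CB·CB·BA·CB·BC·BA·CB·CB·BC·BA·CB·BA·CB·CB·BC
    A ↦ BC
    B ↦ CB
    C ↦ BA

A->BC, B->CB, C->BA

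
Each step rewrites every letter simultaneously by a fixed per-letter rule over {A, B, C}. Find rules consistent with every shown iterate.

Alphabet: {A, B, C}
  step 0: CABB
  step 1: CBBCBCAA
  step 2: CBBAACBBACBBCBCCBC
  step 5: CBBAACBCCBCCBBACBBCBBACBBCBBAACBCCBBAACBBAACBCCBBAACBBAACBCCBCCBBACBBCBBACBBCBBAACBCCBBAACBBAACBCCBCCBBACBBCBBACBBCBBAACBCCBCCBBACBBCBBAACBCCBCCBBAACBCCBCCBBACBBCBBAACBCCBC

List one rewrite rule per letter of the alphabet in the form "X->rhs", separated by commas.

  step 1 ⇒ step 2: CBBCBCAA ⇒ CBB·A·A·CBB·A·CBB·CBC·CBC
    A ↦ CBC
    B ↦ A
    C ↦ CBB

A->CBC, B->A, C->CBB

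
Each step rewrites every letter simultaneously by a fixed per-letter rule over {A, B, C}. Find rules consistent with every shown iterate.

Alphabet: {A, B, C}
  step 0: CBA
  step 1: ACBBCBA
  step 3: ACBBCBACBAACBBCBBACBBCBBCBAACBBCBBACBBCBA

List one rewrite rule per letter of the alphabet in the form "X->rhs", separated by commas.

A->CBA, B->CBB, C->A

  step 0 ⇒ step 1: CBA ⇒ A·CBB·CBA
    A ↦ CBA
    B ↦ CBB
    C ↦ A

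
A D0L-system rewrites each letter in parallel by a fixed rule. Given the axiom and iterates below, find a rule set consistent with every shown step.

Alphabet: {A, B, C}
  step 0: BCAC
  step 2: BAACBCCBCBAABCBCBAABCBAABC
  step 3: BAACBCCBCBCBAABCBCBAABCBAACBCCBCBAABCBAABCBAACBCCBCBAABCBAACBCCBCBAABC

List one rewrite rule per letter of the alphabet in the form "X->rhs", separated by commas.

A->CBC, B->BAA, C->BC

  step 2 ⇒ step 3: BAACBCCBCBAABCBCBAABCBAABC ⇒ BAA·CBC·CBC·BC·BAA·BC·BC·BAA·BC·BAA·CBC·CBC·BAA·BC·BAA·BC·BAA·CBC·CBC·BAA·BC·BAA·CBC·CBC·BAA·BC
    A ↦ CBC
    B ↦ BAA
    C ↦ BC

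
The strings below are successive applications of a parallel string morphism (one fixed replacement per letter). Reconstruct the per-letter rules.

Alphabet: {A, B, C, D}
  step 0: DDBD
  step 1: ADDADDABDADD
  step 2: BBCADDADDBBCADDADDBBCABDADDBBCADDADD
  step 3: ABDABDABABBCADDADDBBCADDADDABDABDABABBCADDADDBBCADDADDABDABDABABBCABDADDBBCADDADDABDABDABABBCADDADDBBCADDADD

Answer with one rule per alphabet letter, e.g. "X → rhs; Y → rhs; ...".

A->BBC, B->ABD, C->ABA, D->ADD

  step 2 ⇒ step 3: BBCADDADDBBCADDADDBBCABDADDBBCADDADD ⇒ ABD·ABD·ABA·BBC·ADD·ADD·BBC·ADD·ADD·ABD·ABD·ABA·BBC·ADD·ADD·BBC·ADD·ADD·ABD·ABD·ABA·BBC·ABD·ADD·BBC·ADD·ADD·ABD·ABD·ABA·BBC·ADD·ADD·BBC·ADD·ADD
    A ↦ BBC
    B ↦ ABD
    C ↦ ABA
    D ↦ ADD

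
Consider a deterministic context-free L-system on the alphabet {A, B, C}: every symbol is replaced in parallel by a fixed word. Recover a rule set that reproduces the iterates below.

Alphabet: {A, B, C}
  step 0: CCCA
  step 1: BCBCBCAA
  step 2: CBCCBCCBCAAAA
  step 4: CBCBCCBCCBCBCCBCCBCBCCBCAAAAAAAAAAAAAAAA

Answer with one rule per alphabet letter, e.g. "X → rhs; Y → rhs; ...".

A->AA, B->C, C->BC

  step 1 ⇒ step 2: BCBCBCAA ⇒ C·BC·C·BC·C·BC·AA·AA
    A ↦ AA
    B ↦ C
    C ↦ BC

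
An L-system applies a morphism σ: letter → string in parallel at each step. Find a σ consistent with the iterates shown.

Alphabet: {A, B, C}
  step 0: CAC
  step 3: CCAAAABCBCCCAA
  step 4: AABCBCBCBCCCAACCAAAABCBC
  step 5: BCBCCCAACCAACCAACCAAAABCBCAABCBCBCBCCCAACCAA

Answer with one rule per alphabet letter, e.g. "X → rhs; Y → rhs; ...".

  step 4 ⇒ step 5: AABCBCBCBCCCAACCAAAABCBC ⇒ BC·BC·CCA·A·CCA·A·CCA·A·CCA·A·A·A·BC·BC·A·A·BC·BC·BC·BC·CCA·A·CCA·A
    A ↦ BC
    B ↦ CCA
    C ↦ A

A->BC, B->CCA, C->A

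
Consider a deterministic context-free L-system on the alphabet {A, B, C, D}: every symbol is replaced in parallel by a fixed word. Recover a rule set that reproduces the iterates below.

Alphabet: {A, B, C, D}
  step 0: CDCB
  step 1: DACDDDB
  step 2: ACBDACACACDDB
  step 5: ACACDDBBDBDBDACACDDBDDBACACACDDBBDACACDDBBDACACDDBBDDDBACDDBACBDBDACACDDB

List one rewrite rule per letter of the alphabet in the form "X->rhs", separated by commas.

  step 1 ⇒ step 2: DACDDDB ⇒ AC·B·D·AC·AC·AC·DDB
    A ↦ B
    B ↦ DDB
    C ↦ D
    D ↦ AC

A->B, B->DDB, C->D, D->AC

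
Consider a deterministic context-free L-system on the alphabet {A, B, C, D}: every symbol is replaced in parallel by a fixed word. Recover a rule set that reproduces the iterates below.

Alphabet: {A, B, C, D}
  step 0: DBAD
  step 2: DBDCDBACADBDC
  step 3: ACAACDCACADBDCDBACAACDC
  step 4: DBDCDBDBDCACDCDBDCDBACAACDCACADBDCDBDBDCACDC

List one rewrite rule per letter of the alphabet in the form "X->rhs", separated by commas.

  step 3 ⇒ step 4: ACAACDCACADBDCDBACAACDC ⇒ DB·DC·DB·DB·DC·AC·DC·DB·DC·DB·AC·A·AC·DC·AC·A·DB·DC·DB·DB·DC·AC·DC
    A ↦ DB
    B ↦ A
    C ↦ DC
    D ↦ AC

A->DB, B->A, C->DC, D->AC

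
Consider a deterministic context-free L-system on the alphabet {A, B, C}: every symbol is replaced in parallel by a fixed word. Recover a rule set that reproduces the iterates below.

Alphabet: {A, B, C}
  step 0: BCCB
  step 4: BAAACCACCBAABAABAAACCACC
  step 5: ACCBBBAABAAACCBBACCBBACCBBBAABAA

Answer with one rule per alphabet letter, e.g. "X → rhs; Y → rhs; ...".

A->B, B->ACC, C->A

  step 4 ⇒ step 5: BAAACCACCBAABAABAAACCACC ⇒ ACC·B·B·B·A·A·B·A·A·ACC·B·B·ACC·B·B·ACC·B·B·B·A·A·B·A·A
    A ↦ B
    B ↦ ACC
    C ↦ A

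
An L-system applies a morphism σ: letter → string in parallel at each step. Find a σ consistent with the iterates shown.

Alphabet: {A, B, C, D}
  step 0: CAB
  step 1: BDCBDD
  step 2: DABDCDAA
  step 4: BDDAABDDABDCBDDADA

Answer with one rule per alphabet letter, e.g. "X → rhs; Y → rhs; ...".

  step 1 ⇒ step 2: BDCBDD ⇒ D·A·BDC·D·A·A
    B ↦ D
    C ↦ BDC
    D ↦ A
  step 0 ⇒ step 1: CAB ⇒ BDC·BD·D
    A ↦ BD

A->BD, B->D, C->BDC, D->A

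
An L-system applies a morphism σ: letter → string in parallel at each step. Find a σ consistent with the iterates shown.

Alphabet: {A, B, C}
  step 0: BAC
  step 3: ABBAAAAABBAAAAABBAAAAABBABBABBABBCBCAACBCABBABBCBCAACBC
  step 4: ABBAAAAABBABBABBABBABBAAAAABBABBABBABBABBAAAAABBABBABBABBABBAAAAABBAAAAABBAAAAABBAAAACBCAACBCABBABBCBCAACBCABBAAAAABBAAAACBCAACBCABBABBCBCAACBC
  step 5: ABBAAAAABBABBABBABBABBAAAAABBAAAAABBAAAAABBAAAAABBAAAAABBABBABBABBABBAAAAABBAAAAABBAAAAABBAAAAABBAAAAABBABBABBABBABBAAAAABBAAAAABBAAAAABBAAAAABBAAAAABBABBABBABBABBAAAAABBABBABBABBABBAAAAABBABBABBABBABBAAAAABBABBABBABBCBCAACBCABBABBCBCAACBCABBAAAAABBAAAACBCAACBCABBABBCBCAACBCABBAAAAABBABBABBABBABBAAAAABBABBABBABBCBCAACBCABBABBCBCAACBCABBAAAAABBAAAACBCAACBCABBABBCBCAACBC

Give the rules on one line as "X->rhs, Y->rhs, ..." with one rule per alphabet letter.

  step 4 ⇒ step 5: ABBAAAAABBABBABBABBABBAAAAABBABBABBABBABBAAAAABBABBABBABBABBAAAAABBAAAAABBAAAAABBAAAACBCAACBCABBABBCBCAACBCABBAAAAABBAAAACBCAACBCABBABBCBCAACBC ⇒ ABB·AA·AA·ABB·ABB·ABB·ABB·ABB·AA·AA·ABB·AA·AA·ABB·AA·AA·ABB·AA·AA·ABB·AA·AA·ABB·ABB·ABB·ABB·ABB·AA·AA·ABB·AA·AA·ABB·AA·AA·ABB·AA·AA·ABB·AA·AA·ABB·ABB·ABB·ABB·ABB·AA·AA·ABB·AA·AA·ABB·AA·AA·ABB·AA·AA·ABB·AA·AA·ABB·ABB·ABB·ABB·ABB·AA·AA·ABB·ABB·ABB·ABB·ABB·AA·AA·ABB·ABB·ABB·ABB·ABB·AA·AA·ABB·ABB·ABB·ABB·CBC·AA·CBC·ABB·ABB·CBC·AA·CBC·ABB·AA·AA·ABB·AA·AA·CBC·AA·CBC·ABB·ABB·CBC·AA·CBC·ABB·AA·AA·ABB·ABB·ABB·ABB·ABB·AA·AA·ABB·ABB·ABB·ABB·CBC·AA·CBC·ABB·ABB·CBC·AA·CBC·ABB·AA·AA·ABB·AA·AA·CBC·AA·CBC·ABB·ABB·CBC·AA·CBC
    A ↦ ABB
    B ↦ AA
    C ↦ CBC

A->ABB, B->AA, C->CBC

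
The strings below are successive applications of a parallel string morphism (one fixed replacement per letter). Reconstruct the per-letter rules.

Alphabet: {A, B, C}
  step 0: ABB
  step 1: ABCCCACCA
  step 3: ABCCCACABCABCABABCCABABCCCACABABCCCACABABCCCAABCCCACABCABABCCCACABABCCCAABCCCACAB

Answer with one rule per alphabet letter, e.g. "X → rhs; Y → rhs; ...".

A->ABC, B->CCA, C->CAB

  step 0 ⇒ step 1: ABB ⇒ ABC·CCA·CCA
    A ↦ ABC
    B ↦ CCA
    C ↦ CAB  (constrained at step 1)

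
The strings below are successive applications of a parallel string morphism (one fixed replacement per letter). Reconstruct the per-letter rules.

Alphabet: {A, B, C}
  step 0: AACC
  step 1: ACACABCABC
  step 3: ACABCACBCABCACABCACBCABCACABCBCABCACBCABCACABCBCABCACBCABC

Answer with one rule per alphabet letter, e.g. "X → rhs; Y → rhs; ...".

  step 0 ⇒ step 1: AACC ⇒ AC·AC·ABC·ABC
    A ↦ AC
    C ↦ ABC
    B ↦ BC  (constrained at step 1)

A->AC, B->BC, C->ABC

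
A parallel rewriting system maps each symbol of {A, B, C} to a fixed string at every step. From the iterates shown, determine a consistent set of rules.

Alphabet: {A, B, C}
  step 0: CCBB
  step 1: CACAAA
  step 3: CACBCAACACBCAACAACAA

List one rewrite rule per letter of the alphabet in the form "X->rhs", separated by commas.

  step 0 ⇒ step 1: CCBB ⇒ CA·CA·A·A
    B ↦ A
    C ↦ CA
    A ↦ CB  (constrained at step 1)

A->CB, B->A, C->CA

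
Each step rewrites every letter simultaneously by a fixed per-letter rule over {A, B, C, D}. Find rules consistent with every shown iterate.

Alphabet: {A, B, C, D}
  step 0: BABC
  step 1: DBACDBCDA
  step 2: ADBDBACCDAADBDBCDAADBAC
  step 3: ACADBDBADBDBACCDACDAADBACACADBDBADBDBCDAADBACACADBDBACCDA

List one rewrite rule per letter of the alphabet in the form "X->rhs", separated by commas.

A->AC, B->DB, C->CDA, D->ADB

  step 2 ⇒ step 3: ADBDBACCDAADBDBCDAADBAC ⇒ AC·ADB·DB·ADB·DB·AC·CDA·CDA·ADB·AC·AC·ADB·DB·ADB·DB·CDA·ADB·AC·AC·ADB·DB·AC·CDA
    A ↦ AC
    B ↦ DB
    C ↦ CDA
    D ↦ ADB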